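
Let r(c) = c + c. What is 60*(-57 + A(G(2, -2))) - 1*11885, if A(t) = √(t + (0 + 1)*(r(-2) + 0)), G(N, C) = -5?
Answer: -15305 + 180*I ≈ -15305.0 + 180.0*I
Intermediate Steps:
r(c) = 2*c
A(t) = √(-4 + t) (A(t) = √(t + (0 + 1)*(2*(-2) + 0)) = √(t + 1*(-4 + 0)) = √(t + 1*(-4)) = √(t - 4) = √(-4 + t))
60*(-57 + A(G(2, -2))) - 1*11885 = 60*(-57 + √(-4 - 5)) - 1*11885 = 60*(-57 + √(-9)) - 11885 = 60*(-57 + 3*I) - 11885 = (-3420 + 180*I) - 11885 = -15305 + 180*I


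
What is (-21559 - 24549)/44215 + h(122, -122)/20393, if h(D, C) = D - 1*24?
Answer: -935947374/901676495 ≈ -1.0380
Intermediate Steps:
h(D, C) = -24 + D (h(D, C) = D - 24 = -24 + D)
(-21559 - 24549)/44215 + h(122, -122)/20393 = (-21559 - 24549)/44215 + (-24 + 122)/20393 = -46108*1/44215 + 98*(1/20393) = -46108/44215 + 98/20393 = -935947374/901676495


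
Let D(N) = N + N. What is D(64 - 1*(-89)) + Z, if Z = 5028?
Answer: 5334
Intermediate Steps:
D(N) = 2*N
D(64 - 1*(-89)) + Z = 2*(64 - 1*(-89)) + 5028 = 2*(64 + 89) + 5028 = 2*153 + 5028 = 306 + 5028 = 5334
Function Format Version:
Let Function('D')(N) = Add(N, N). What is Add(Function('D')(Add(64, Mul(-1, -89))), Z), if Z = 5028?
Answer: 5334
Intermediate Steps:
Function('D')(N) = Mul(2, N)
Add(Function('D')(Add(64, Mul(-1, -89))), Z) = Add(Mul(2, Add(64, Mul(-1, -89))), 5028) = Add(Mul(2, Add(64, 89)), 5028) = Add(Mul(2, 153), 5028) = Add(306, 5028) = 5334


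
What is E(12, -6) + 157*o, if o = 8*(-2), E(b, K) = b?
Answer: -2500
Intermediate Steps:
o = -16
E(12, -6) + 157*o = 12 + 157*(-16) = 12 - 2512 = -2500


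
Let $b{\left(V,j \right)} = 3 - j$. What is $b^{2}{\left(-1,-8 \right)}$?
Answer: $121$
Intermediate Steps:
$b^{2}{\left(-1,-8 \right)} = \left(3 - -8\right)^{2} = \left(3 + 8\right)^{2} = 11^{2} = 121$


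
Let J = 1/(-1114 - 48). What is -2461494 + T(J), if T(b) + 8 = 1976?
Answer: -2459526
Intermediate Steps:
J = -1/1162 (J = 1/(-1162) = -1/1162 ≈ -0.00086058)
T(b) = 1968 (T(b) = -8 + 1976 = 1968)
-2461494 + T(J) = -2461494 + 1968 = -2459526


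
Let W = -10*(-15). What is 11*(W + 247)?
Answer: 4367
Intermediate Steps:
W = 150
11*(W + 247) = 11*(150 + 247) = 11*397 = 4367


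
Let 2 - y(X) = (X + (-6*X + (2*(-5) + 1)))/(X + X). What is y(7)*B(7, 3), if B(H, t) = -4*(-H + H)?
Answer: 0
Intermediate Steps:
y(X) = 2 - (-9 - 5*X)/(2*X) (y(X) = 2 - (X + (-6*X + (2*(-5) + 1)))/(X + X) = 2 - (X + (-6*X + (-10 + 1)))/(2*X) = 2 - (X + (-6*X - 9))*1/(2*X) = 2 - (X + (-9 - 6*X))*1/(2*X) = 2 - (-9 - 5*X)*1/(2*X) = 2 - (-9 - 5*X)/(2*X))
B(H, t) = 0 (B(H, t) = -4*0 = 0)
y(7)*B(7, 3) = ((9/2)*(1 + 7)/7)*0 = ((9/2)*(⅐)*8)*0 = (36/7)*0 = 0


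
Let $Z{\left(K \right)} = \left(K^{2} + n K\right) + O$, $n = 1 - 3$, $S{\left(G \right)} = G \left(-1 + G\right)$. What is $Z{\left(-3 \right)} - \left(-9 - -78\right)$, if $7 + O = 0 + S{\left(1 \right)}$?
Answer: $-61$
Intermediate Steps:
$n = -2$ ($n = 1 - 3 = -2$)
$O = -7$ ($O = -7 + \left(0 + 1 \left(-1 + 1\right)\right) = -7 + \left(0 + 1 \cdot 0\right) = -7 + \left(0 + 0\right) = -7 + 0 = -7$)
$Z{\left(K \right)} = -7 + K^{2} - 2 K$ ($Z{\left(K \right)} = \left(K^{2} - 2 K\right) - 7 = -7 + K^{2} - 2 K$)
$Z{\left(-3 \right)} - \left(-9 - -78\right) = \left(-7 + \left(-3\right)^{2} - -6\right) - \left(-9 - -78\right) = \left(-7 + 9 + 6\right) - \left(-9 + 78\right) = 8 - 69 = -61$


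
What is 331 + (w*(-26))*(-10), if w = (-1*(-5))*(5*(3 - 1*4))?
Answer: -6169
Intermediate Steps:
w = -25 (w = 5*(5*(3 - 4)) = 5*(5*(-1)) = 5*(-5) = -25)
331 + (w*(-26))*(-10) = 331 - 25*(-26)*(-10) = 331 + 650*(-10) = 331 - 6500 = -6169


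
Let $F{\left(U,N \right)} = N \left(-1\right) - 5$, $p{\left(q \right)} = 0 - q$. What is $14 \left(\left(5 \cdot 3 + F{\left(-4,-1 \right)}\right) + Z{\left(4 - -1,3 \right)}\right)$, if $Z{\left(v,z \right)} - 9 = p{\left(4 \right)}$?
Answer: $224$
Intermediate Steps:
$p{\left(q \right)} = - q$
$Z{\left(v,z \right)} = 5$ ($Z{\left(v,z \right)} = 9 - 4 = 5$)
$F{\left(U,N \right)} = -5 - N$ ($F{\left(U,N \right)} = - N - 5 = -5 - N$)
$14 \left(\left(5 \cdot 3 + F{\left(-4,-1 \right)}\right) + Z{\left(4 - -1,3 \right)}\right) = 14 \left(\left(5 \cdot 3 - 4\right) + 5\right) = 14 \left(\left(15 + \left(-5 + 1\right)\right) + 5\right) = 14 \left(\left(15 - 4\right) + 5\right) = 14 \left(11 + 5\right) = 14 \cdot 16 = 224$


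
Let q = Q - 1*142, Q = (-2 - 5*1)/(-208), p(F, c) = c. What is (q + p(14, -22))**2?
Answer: 1163151025/43264 ≈ 26885.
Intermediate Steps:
Q = 7/208 (Q = (-2 - 5)*(-1/208) = -7*(-1/208) = 7/208 ≈ 0.033654)
q = -29529/208 (q = 7/208 - 1*142 = 7/208 - 142 = -29529/208 ≈ -141.97)
(q + p(14, -22))**2 = (-29529/208 - 22)**2 = (-34105/208)**2 = 1163151025/43264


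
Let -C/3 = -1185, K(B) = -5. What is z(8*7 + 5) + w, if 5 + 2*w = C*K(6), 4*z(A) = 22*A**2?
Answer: 23151/2 ≈ 11576.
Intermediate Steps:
C = 3555 (C = -3*(-1185) = 3555)
z(A) = 11*A**2/2 (z(A) = (22*A**2)/4 = 11*A**2/2)
w = -8890 (w = -5/2 + (3555*(-5))/2 = -5/2 + (1/2)*(-17775) = -5/2 - 17775/2 = -8890)
z(8*7 + 5) + w = 11*(8*7 + 5)**2/2 - 8890 = 11*(56 + 5)**2/2 - 8890 = (11/2)*61**2 - 8890 = (11/2)*3721 - 8890 = 40931/2 - 8890 = 23151/2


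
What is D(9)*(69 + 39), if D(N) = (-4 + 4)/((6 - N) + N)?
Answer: 0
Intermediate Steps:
D(N) = 0 (D(N) = 0/6 = 0*(1/6) = 0)
D(9)*(69 + 39) = 0*(69 + 39) = 0*108 = 0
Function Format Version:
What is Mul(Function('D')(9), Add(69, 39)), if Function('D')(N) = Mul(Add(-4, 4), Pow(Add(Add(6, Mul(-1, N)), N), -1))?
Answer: 0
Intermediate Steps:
Function('D')(N) = 0 (Function('D')(N) = Mul(0, Pow(6, -1)) = Mul(0, Rational(1, 6)) = 0)
Mul(Function('D')(9), Add(69, 39)) = Mul(0, Add(69, 39)) = Mul(0, 108) = 0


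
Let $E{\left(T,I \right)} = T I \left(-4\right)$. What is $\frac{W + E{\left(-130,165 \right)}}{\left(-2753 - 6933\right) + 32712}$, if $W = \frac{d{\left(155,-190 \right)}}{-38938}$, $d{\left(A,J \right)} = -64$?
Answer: $\frac{835220116}{224146597} \approx 3.7262$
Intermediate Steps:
$E{\left(T,I \right)} = - 4 I T$ ($E{\left(T,I \right)} = I T \left(-4\right) = - 4 I T$)
$W = \frac{32}{19469}$ ($W = - \frac{64}{-38938} = \left(-64\right) \left(- \frac{1}{38938}\right) = \frac{32}{19469} \approx 0.0016436$)
$\frac{W + E{\left(-130,165 \right)}}{\left(-2753 - 6933\right) + 32712} = \frac{\frac{32}{19469} - 660 \left(-130\right)}{\left(-2753 - 6933\right) + 32712} = \frac{\frac{32}{19469} + 85800}{\left(-2753 - 6933\right) + 32712} = \frac{1670440232}{19469 \left(-9686 + 32712\right)} = \frac{1670440232}{19469 \cdot 23026} = \frac{1670440232}{19469} \cdot \frac{1}{23026} = \frac{835220116}{224146597}$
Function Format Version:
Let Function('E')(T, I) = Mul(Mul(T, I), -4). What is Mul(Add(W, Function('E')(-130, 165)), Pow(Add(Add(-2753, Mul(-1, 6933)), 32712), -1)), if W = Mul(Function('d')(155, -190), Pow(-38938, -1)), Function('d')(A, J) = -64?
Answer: Rational(835220116, 224146597) ≈ 3.7262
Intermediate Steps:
Function('E')(T, I) = Mul(-4, I, T) (Function('E')(T, I) = Mul(Mul(I, T), -4) = Mul(-4, I, T))
W = Rational(32, 19469) (W = Mul(-64, Pow(-38938, -1)) = Mul(-64, Rational(-1, 38938)) = Rational(32, 19469) ≈ 0.0016436)
Mul(Add(W, Function('E')(-130, 165)), Pow(Add(Add(-2753, Mul(-1, 6933)), 32712), -1)) = Mul(Add(Rational(32, 19469), Mul(-4, 165, -130)), Pow(Add(Add(-2753, Mul(-1, 6933)), 32712), -1)) = Mul(Add(Rational(32, 19469), 85800), Pow(Add(Add(-2753, -6933), 32712), -1)) = Mul(Rational(1670440232, 19469), Pow(Add(-9686, 32712), -1)) = Mul(Rational(1670440232, 19469), Pow(23026, -1)) = Mul(Rational(1670440232, 19469), Rational(1, 23026)) = Rational(835220116, 224146597)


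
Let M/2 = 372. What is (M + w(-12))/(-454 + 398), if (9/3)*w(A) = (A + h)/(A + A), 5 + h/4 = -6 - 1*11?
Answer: -13417/1008 ≈ -13.311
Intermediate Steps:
h = -88 (h = -20 + 4*(-6 - 1*11) = -20 + 4*(-6 - 11) = -20 + 4*(-17) = -20 - 68 = -88)
w(A) = (-88 + A)/(6*A) (w(A) = ((A - 88)/(A + A))/3 = ((-88 + A)/((2*A)))/3 = ((-88 + A)*(1/(2*A)))/3 = ((-88 + A)/(2*A))/3 = (-88 + A)/(6*A))
M = 744 (M = 2*372 = 744)
(M + w(-12))/(-454 + 398) = (744 + (1/6)*(-88 - 12)/(-12))/(-454 + 398) = (744 + (1/6)*(-1/12)*(-100))/(-56) = (744 + 25/18)*(-1/56) = (13417/18)*(-1/56) = -13417/1008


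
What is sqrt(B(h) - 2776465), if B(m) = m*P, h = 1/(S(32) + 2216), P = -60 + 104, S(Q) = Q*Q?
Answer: I*sqrt(22489366390)/90 ≈ 1666.3*I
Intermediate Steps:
S(Q) = Q**2
P = 44
h = 1/3240 (h = 1/(32**2 + 2216) = 1/(1024 + 2216) = 1/3240 ≈ 0.00030864)
B(m) = 44*m (B(m) = m*44 = 44*m)
sqrt(B(h) - 2776465) = sqrt(44*(1/3240) - 2776465) = sqrt(11/810 - 2776465) = sqrt(-2248936639/810) = I*sqrt(22489366390)/90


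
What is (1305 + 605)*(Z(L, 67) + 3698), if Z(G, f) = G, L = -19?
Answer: 7026890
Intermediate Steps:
(1305 + 605)*(Z(L, 67) + 3698) = (1305 + 605)*(-19 + 3698) = 1910*3679 = 7026890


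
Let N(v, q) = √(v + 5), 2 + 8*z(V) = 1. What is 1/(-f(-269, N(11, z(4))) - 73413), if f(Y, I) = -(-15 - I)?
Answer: -1/73432 ≈ -1.3618e-5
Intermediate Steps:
z(V) = -⅛ (z(V) = -¼ + (⅛)*1 = -¼ + ⅛ = -⅛)
N(v, q) = √(5 + v)
f(Y, I) = 15 + I
1/(-f(-269, N(11, z(4))) - 73413) = 1/(-(15 + √(5 + 11)) - 73413) = 1/(-(15 + √16) - 73413) = 1/(-(15 + 4) - 73413) = 1/(-1*19 - 73413) = 1/(-19 - 73413) = 1/(-73432) = -1/73432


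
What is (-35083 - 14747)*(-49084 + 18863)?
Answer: 1505912430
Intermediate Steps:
(-35083 - 14747)*(-49084 + 18863) = -49830*(-30221) = 1505912430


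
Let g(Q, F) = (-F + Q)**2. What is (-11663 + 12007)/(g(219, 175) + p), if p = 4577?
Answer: 344/6513 ≈ 0.052817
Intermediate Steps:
g(Q, F) = (Q - F)**2
(-11663 + 12007)/(g(219, 175) + p) = (-11663 + 12007)/((175 - 1*219)**2 + 4577) = 344/((175 - 219)**2 + 4577) = 344/((-44)**2 + 4577) = 344/(1936 + 4577) = 344/6513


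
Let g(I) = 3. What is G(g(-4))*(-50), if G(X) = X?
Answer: -150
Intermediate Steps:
G(g(-4))*(-50) = 3*(-50) = -150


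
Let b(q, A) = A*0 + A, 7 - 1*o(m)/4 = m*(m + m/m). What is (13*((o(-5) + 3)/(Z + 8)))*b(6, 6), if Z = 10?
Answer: -637/3 ≈ -212.33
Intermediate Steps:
o(m) = 28 - 4*m*(1 + m) (o(m) = 28 - 4*m*(m + m/m) = 28 - 4*m*(m + 1) = 28 - 4*m*(1 + m))
b(q, A) = A (b(q, A) = 0 + A = A)
(13*((o(-5) + 3)/(Z + 8)))*b(6, 6) = (13*(((28 - 4*(-5) - 4*(-5)²) + 3)/(10 + 8)))*6 = (13*(((28 + 20 - 4*25) + 3)/18))*6 = (13*(((28 + 20 - 100) + 3)*(1/18)))*6 = (13*((-52 + 3)*(1/18)))*6 = (13*(-49*1/18))*6 = (13*(-49/18))*6 = -637/18*6 = -637/3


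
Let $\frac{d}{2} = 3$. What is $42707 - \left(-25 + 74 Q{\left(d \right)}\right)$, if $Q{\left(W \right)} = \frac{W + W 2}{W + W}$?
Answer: $42621$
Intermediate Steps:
$d = 6$ ($d = 2 \cdot 3 = 6$)
$Q{\left(W \right)} = \frac{3}{2}$ ($Q{\left(W \right)} = \frac{W + 2 W}{2 W} = 3 W \frac{1}{2 W} = \frac{3}{2}$)
$42707 - \left(-25 + 74 Q{\left(d \right)}\right) = 42707 + \left(\left(-74\right) \frac{3}{2} + 25\right) = 42707 + \left(-111 + 25\right) = 42707 - 86 = 42621$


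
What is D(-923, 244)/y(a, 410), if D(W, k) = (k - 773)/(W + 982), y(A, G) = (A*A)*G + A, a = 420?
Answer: -23/185527860 ≈ -1.2397e-7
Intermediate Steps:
y(A, G) = A + G*A**2 (y(A, G) = A**2*G + A = G*A**2 + A = A + G*A**2)
D(W, k) = (-773 + k)/(982 + W)
D(-923, 244)/y(a, 410) = ((-773 + 244)/(982 - 923))/((420*(1 + 420*410))) = (-529/59)/((420*(1 + 172200))) = ((1/59)*(-529))/((420*172201)) = -529/59/72324420 = -529/59*1/72324420 = -23/185527860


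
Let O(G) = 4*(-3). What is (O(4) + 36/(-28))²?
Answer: 8649/49 ≈ 176.51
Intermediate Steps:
O(G) = -12
(O(4) + 36/(-28))² = (-12 + 36/(-28))² = (-12 + 36*(-1/28))² = (-12 - 9/7)² = (-93/7)² = 8649/49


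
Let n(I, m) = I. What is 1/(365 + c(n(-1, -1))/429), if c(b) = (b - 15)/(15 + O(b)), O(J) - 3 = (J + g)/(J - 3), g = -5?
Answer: 16731/6106783 ≈ 0.0027397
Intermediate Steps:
O(J) = 3 + (-5 + J)/(-3 + J) (O(J) = 3 + (J - 5)/(J - 3) = 3 + (-5 + J)/(-3 + J))
c(b) = (-15 + b)/(15 + 2*(-7 + 2*b)/(-3 + b)) (c(b) = (b - 15)/(15 + 2*(-7 + 2*b)/(-3 + b)) = (-15 + b)/(15 + 2*(-7 + 2*b)/(-3 + b)))
1/(365 + c(n(-1, -1))/429) = 1/(365 + ((-15 - 1)*(-3 - 1)/(-59 + 19*(-1)))/429) = 1/(365 + (-16*(-4)/(-59 - 19))*(1/429)) = 1/(365 + (-16*(-4)/(-78))*(1/429)) = 1/(365 - 1/78*(-16)*(-4)*(1/429)) = 1/(365 - 32/39*1/429) = 1/(365 - 32/16731) = 1/(6106783/16731) = 16731/6106783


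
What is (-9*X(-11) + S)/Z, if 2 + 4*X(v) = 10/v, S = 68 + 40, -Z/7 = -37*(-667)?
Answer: -180/271469 ≈ -0.00066306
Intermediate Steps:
Z = -172753 (Z = -(-259)*(-667) = -7*24679 = -172753)
S = 108
X(v) = -½ + 5/(2*v) (X(v) = -½ + (10/v)/4 = -½ + 5/(2*v))
(-9*X(-11) + S)/Z = (-9*(5 - 1*(-11))/(2*(-11)) + 108)/(-172753) = (-9*(-1)*(5 + 11)/(2*11) + 108)*(-1/172753) = (-9*(-1)*16/(2*11) + 108)*(-1/172753) = (-9*(-8/11) + 108)*(-1/172753) = (72/11 + 108)*(-1/172753) = (1260/11)*(-1/172753) = -180/271469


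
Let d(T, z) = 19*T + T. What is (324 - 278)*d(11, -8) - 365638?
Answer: -355518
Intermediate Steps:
d(T, z) = 20*T
(324 - 278)*d(11, -8) - 365638 = (324 - 278)*(20*11) - 365638 = 46*220 - 365638 = 10120 - 365638 = -355518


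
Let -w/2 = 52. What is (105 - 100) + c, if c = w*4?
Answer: -411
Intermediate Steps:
w = -104 (w = -2*52 = -104)
c = -416 (c = -104*4 = -416)
(105 - 100) + c = (105 - 100) - 416 = 5 - 416 = -411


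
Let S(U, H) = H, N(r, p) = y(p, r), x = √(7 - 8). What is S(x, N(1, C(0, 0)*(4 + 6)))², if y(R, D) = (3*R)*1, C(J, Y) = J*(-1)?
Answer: 0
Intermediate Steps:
C(J, Y) = -J
y(R, D) = 3*R
x = I (x = √(-1) = I ≈ 1.0*I)
N(r, p) = 3*p
S(x, N(1, C(0, 0)*(4 + 6)))² = (3*((-1*0)*(4 + 6)))² = (3*(0*10))² = (3*0)² = 0² = 0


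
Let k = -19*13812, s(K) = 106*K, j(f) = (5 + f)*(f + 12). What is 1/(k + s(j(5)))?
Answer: -1/244408 ≈ -4.0915e-6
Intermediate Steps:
j(f) = (5 + f)*(12 + f)
k = -262428
1/(k + s(j(5))) = 1/(-262428 + 106*(60 + 5² + 17*5)) = 1/(-262428 + 106*(60 + 25 + 85)) = 1/(-262428 + 106*170) = 1/(-262428 + 18020) = 1/(-244408) = -1/244408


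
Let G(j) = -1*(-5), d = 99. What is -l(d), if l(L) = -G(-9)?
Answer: 5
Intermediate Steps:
G(j) = 5
l(L) = -5 (l(L) = -1*5 = -5)
-l(d) = -1*(-5) = 5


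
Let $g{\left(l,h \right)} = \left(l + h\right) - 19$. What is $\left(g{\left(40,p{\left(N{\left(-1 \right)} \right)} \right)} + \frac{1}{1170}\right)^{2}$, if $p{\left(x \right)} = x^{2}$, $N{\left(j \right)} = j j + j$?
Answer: $\frac{603734041}{1368900} \approx 441.04$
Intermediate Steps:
$N{\left(j \right)} = j + j^{2}$ ($N{\left(j \right)} = j^{2} + j = j + j^{2}$)
$g{\left(l,h \right)} = -19 + h + l$ ($g{\left(l,h \right)} = \left(h + l\right) - 19 = -19 + h + l$)
$\left(g{\left(40,p{\left(N{\left(-1 \right)} \right)} \right)} + \frac{1}{1170}\right)^{2} = \left(\left(-19 + \left(- (1 - 1)\right)^{2} + 40\right) + \frac{1}{1170}\right)^{2} = \left(\left(-19 + \left(\left(-1\right) 0\right)^{2} + 40\right) + \frac{1}{1170}\right)^{2} = \left(\left(-19 + 0^{2} + 40\right) + \frac{1}{1170}\right)^{2} = \left(\left(-19 + 0 + 40\right) + \frac{1}{1170}\right)^{2} = \left(21 + \frac{1}{1170}\right)^{2} = \left(\frac{24571}{1170}\right)^{2} = \frac{603734041}{1368900}$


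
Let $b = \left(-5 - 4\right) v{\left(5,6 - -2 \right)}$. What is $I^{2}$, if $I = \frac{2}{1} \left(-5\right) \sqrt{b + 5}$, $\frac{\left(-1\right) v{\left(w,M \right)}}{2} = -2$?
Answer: $-3100$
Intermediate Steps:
$v{\left(w,M \right)} = 4$ ($v{\left(w,M \right)} = \left(-2\right) \left(-2\right) = 4$)
$b = -36$ ($b = \left(-5 - 4\right) 4 = \left(-9\right) 4 = -36$)
$I = - 10 i \sqrt{31}$ ($I = \frac{2}{1} \left(-5\right) \sqrt{-36 + 5} = 2 \cdot 1 \left(-5\right) \sqrt{-31} = 2 \left(-5\right) i \sqrt{31} = - 10 i \sqrt{31} \approx - 55.678 i$)
$I^{2} = \left(- 10 i \sqrt{31}\right)^{2} = -3100$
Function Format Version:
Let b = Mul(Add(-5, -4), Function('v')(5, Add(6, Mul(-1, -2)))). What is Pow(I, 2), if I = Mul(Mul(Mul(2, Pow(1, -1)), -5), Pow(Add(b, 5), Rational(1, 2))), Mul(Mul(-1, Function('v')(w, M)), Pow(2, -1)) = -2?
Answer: -3100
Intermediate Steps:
Function('v')(w, M) = 4 (Function('v')(w, M) = Mul(-2, -2) = 4)
b = -36 (b = Mul(Add(-5, -4), 4) = Mul(-9, 4) = -36)
I = Mul(-10, I, Pow(31, Rational(1, 2))) (I = Mul(Mul(Mul(2, Pow(1, -1)), -5), Pow(Add(-36, 5), Rational(1, 2))) = Mul(Mul(Mul(2, 1), -5), Pow(-31, Rational(1, 2))) = Mul(Mul(2, -5), Mul(I, Pow(31, Rational(1, 2)))) = Mul(-10, Mul(I, Pow(31, Rational(1, 2)))) = Mul(-10, I, Pow(31, Rational(1, 2))) ≈ Mul(-55.678, I))
Pow(I, 2) = Pow(Mul(-10, I, Pow(31, Rational(1, 2))), 2) = -3100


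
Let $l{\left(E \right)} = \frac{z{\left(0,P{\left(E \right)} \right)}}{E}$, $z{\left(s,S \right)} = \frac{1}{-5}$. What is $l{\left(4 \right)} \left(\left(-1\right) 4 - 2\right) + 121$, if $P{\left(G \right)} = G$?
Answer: $\frac{1213}{10} \approx 121.3$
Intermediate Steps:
$z{\left(s,S \right)} = - \frac{1}{5}$
$l{\left(E \right)} = - \frac{1}{5 E}$
$l{\left(4 \right)} \left(\left(-1\right) 4 - 2\right) + 121 = - \frac{1}{5 \cdot 4} \left(\left(-1\right) 4 - 2\right) + 121 = \left(- \frac{1}{5}\right) \frac{1}{4} \left(-4 - 2\right) + 121 = \left(- \frac{1}{20}\right) \left(-6\right) + 121 = \frac{3}{10} + 121 = \frac{1213}{10}$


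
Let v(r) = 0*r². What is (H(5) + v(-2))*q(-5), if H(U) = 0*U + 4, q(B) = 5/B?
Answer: -4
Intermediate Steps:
H(U) = 4 (H(U) = 0 + 4 = 4)
v(r) = 0
(H(5) + v(-2))*q(-5) = (4 + 0)*(5/(-5)) = 4*(5*(-⅕)) = 4*(-1) = -4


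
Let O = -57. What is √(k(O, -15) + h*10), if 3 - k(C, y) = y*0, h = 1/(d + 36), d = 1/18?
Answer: √1380423/649 ≈ 1.8103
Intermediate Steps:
d = 1/18 ≈ 0.055556
h = 18/649 (h = 1/(1/18 + 36) = 1/(649/18) = 18/649 ≈ 0.027735)
k(C, y) = 3 (k(C, y) = 3 - y*0 = 3 - 1*0 = 3 + 0 = 3)
√(k(O, -15) + h*10) = √(3 + (18/649)*10) = √(3 + 180/649) = √(2127/649) = √1380423/649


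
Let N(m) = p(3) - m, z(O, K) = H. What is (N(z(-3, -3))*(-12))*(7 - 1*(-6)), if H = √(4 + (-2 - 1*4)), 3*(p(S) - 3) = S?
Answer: -624 + 156*I*√2 ≈ -624.0 + 220.62*I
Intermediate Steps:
p(S) = 3 + S/3
H = I*√2 (H = √(4 + (-2 - 4)) = √(4 - 6) = √(-2) = I*√2 ≈ 1.4142*I)
z(O, K) = I*√2
N(m) = 4 - m (N(m) = (3 + (⅓)*3) - m = (3 + 1) - m = 4 - m)
(N(z(-3, -3))*(-12))*(7 - 1*(-6)) = ((4 - I*√2)*(-12))*(7 - 1*(-6)) = ((4 - I*√2)*(-12))*(7 + 6) = (-48 + 12*I*√2)*13 = -624 + 156*I*√2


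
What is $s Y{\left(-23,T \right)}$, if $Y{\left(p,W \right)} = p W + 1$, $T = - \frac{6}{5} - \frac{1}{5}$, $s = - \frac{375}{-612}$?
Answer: $\frac{2075}{102} \approx 20.343$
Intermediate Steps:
$s = \frac{125}{204}$ ($s = \left(-375\right) \left(- \frac{1}{612}\right) = \frac{125}{204} \approx 0.61275$)
$T = - \frac{7}{5}$ ($T = \left(-6\right) \frac{1}{5} - \frac{1}{5} = - \frac{6}{5} - \frac{1}{5} = - \frac{7}{5} \approx -1.4$)
$Y{\left(p,W \right)} = 1 + W p$ ($Y{\left(p,W \right)} = W p + 1 = 1 + W p$)
$s Y{\left(-23,T \right)} = \frac{125 \left(1 - - \frac{161}{5}\right)}{204} = \frac{125 \left(1 + \frac{161}{5}\right)}{204} = \frac{125}{204} \cdot \frac{166}{5} = \frac{2075}{102}$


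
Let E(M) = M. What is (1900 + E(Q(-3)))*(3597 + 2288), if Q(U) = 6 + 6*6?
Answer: 11428670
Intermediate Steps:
Q(U) = 42 (Q(U) = 6 + 36 = 42)
(1900 + E(Q(-3)))*(3597 + 2288) = (1900 + 42)*(3597 + 2288) = 1942*5885 = 11428670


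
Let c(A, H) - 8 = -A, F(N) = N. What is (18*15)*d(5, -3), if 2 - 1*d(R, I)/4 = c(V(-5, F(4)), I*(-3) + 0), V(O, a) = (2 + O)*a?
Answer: -19440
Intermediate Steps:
V(O, a) = a*(2 + O)
c(A, H) = 8 - A
d(R, I) = -72 (d(R, I) = 8 - 4*(8 - 4*(2 - 5)) = 8 - 4*(8 - 4*(-3)) = 8 - 4*(8 - 1*(-12)) = 8 - 4*(8 + 12) = 8 - 4*20 = 8 - 80 = -72)
(18*15)*d(5, -3) = (18*15)*(-72) = 270*(-72) = -19440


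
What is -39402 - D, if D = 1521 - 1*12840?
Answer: -28083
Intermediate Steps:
D = -11319 (D = 1521 - 12840 = -11319)
-39402 - D = -39402 - 1*(-11319) = -39402 + 11319 = -28083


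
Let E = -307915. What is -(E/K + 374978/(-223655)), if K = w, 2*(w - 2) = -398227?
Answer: 11591405444/89064565065 ≈ 0.13015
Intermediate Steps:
w = -398223/2 (w = 2 + (½)*(-398227) = 2 - 398227/2 = -398223/2 ≈ -1.9911e+5)
K = -398223/2 ≈ -1.9911e+5
-(E/K + 374978/(-223655)) = -(-307915/(-398223/2) + 374978/(-223655)) = -(-307915*(-2/398223) + 374978*(-1/223655)) = -(615830/398223 - 374978/223655) = -1*(-11591405444/89064565065) = 11591405444/89064565065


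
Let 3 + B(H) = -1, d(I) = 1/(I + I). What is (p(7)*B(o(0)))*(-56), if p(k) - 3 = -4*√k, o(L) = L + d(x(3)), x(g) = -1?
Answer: 672 - 896*√7 ≈ -1698.6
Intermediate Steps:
d(I) = 1/(2*I)
o(L) = -½ + L (o(L) = L + (½)/(-1) = L + (½)*(-1) = L - ½ = -½ + L)
B(H) = -4 (B(H) = -3 - 1 = -4)
p(k) = 3 - 4*√k
(p(7)*B(o(0)))*(-56) = ((3 - 4*√7)*(-4))*(-56) = (-12 + 16*√7)*(-56) = 672 - 896*√7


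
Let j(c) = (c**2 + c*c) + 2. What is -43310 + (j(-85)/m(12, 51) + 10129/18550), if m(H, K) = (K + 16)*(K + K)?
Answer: -392150122201/9055050 ≈ -43307.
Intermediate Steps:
m(H, K) = 2*K*(16 + K) (m(H, K) = (16 + K)*(2*K) = 2*K*(16 + K))
j(c) = 2 + 2*c**2 (j(c) = (c**2 + c**2) + 2 = 2*c**2 + 2 = 2 + 2*c**2)
-43310 + (j(-85)/m(12, 51) + 10129/18550) = -43310 + ((2 + 2*(-85)**2)/((2*51*(16 + 51))) + 10129/18550) = -43310 + ((2 + 2*7225)/((2*51*67)) + 10129*(1/18550)) = -43310 + ((2 + 14450)/6834 + 1447/2650) = -43310 + (14452*(1/6834) + 1447/2650) = -43310 + (7226/3417 + 1447/2650) = -43310 + 24093299/9055050 = -392150122201/9055050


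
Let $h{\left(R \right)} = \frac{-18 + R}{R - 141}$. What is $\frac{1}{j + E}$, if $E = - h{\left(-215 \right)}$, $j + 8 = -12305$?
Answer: $- \frac{356}{4383661} \approx -8.1211 \cdot 10^{-5}$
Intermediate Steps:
$j = -12313$ ($j = -8 - 12305 = -12313$)
$h{\left(R \right)} = \frac{-18 + R}{-141 + R}$
$E = - \frac{233}{356}$ ($E = - \frac{-18 - 215}{-141 - 215} = - \frac{-233}{-356} = - \frac{\left(-1\right) \left(-233\right)}{356} = \left(-1\right) \frac{233}{356} = - \frac{233}{356} \approx -0.65449$)
$\frac{1}{j + E} = \frac{1}{-12313 - \frac{233}{356}} = \frac{1}{- \frac{4383661}{356}} = - \frac{356}{4383661}$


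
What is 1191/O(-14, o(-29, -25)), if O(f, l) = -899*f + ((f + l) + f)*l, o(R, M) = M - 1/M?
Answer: 744375/8692426 ≈ 0.085635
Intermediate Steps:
O(f, l) = -899*f + l*(l + 2*f) (O(f, l) = -899*f + (l + 2*f)*l = -899*f + l*(l + 2*f))
1191/O(-14, o(-29, -25)) = 1191/((-25 - 1/(-25))² - 899*(-14) + 2*(-14)*(-25 - 1/(-25))) = 1191/((-25 - 1*(-1/25))² + 12586 + 2*(-14)*(-25 - 1*(-1/25))) = 1191/((-25 + 1/25)² + 12586 + 2*(-14)*(-25 + 1/25)) = 1191/((-624/25)² + 12586 + 2*(-14)*(-624/25)) = 1191/(389376/625 + 12586 + 17472/25) = 1191/(8692426/625) = 1191*(625/8692426) = 744375/8692426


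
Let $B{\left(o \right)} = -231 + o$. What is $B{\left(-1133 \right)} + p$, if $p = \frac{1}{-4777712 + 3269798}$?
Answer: $- \frac{2056794697}{1507914} \approx -1364.0$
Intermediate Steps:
$p = - \frac{1}{1507914}$ ($p = \frac{1}{-1507914} = - \frac{1}{1507914} \approx -6.6317 \cdot 10^{-7}$)
$B{\left(-1133 \right)} + p = \left(-231 - 1133\right) - \frac{1}{1507914} = -1364 - \frac{1}{1507914} = - \frac{2056794697}{1507914}$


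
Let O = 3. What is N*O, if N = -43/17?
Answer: -129/17 ≈ -7.5882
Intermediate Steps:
N = -43/17 (N = -43*1/17 = -43/17 ≈ -2.5294)
N*O = -43/17*3 = -129/17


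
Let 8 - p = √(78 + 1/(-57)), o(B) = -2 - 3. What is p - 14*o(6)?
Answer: 78 - √253365/57 ≈ 69.169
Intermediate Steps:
o(B) = -5
p = 8 - √253365/57 (p = 8 - √(78 + 1/(-57)) = 8 - √(78 - 1/57) = 8 - √(4445/57) = 8 - √253365/57 ≈ -0.83077)
p - 14*o(6) = (8 - √253365/57) - 14*(-5) = (8 - √253365/57) + 70 = 78 - √253365/57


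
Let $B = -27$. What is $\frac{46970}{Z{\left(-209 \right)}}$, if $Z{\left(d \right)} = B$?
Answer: $- \frac{46970}{27} \approx -1739.6$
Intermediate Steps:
$Z{\left(d \right)} = -27$
$\frac{46970}{Z{\left(-209 \right)}} = \frac{46970}{-27} = 46970 \left(- \frac{1}{27}\right) = - \frac{46970}{27}$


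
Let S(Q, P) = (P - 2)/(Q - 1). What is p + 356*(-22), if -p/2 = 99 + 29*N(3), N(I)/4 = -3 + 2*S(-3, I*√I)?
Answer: -7566 + 348*√3 ≈ -6963.3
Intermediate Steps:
S(Q, P) = (-2 + P)/(-1 + Q)
N(I) = -8 - 2*I^(3/2) (N(I) = 4*(-3 + 2*((-2 + I*√I)/(-1 - 3))) = 4*(-3 + 2*((-2 + I^(3/2))/(-4))) = 4*(-3 + 2*(-(-2 + I^(3/2))/4)) = 4*(-3 + 2*(½ - I^(3/2)/4)) = 4*(-3 + (1 - I^(3/2)/2)) = 4*(-2 - I^(3/2)/2) = -8 - 2*I^(3/2))
p = 266 + 348*√3 (p = -2*(99 + 29*(-8 - 6*√3)) = -2*(99 + (-232 - 174*√3)) = -2*(-133 - 174*√3) = 266 + 348*√3 ≈ 868.75)
p + 356*(-22) = (266 + 348*√3) + 356*(-22) = (266 + 348*√3) - 7832 = -7566 + 348*√3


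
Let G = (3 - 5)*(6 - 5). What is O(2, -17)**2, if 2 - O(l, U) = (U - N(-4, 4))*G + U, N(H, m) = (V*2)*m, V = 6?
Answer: 12321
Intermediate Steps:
N(H, m) = 12*m (N(H, m) = (6*2)*m = 12*m)
G = -2 (G = -2*1 = -2)
O(l, U) = -94 + U (O(l, U) = 2 - ((U - 12*4)*(-2) + U) = 2 - ((U - 1*48)*(-2) + U) = 2 - ((U - 48)*(-2) + U) = 2 - ((-48 + U)*(-2) + U) = 2 - ((96 - 2*U) + U) = 2 - (96 - U) = 2 + (-96 + U) = -94 + U)
O(2, -17)**2 = (-94 - 17)**2 = (-111)**2 = 12321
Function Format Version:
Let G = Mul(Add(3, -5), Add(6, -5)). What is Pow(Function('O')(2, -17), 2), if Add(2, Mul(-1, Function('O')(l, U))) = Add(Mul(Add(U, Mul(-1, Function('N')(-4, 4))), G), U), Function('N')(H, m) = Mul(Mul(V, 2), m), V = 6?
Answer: 12321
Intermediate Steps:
Function('N')(H, m) = Mul(12, m) (Function('N')(H, m) = Mul(Mul(6, 2), m) = Mul(12, m))
G = -2 (G = Mul(-2, 1) = -2)
Function('O')(l, U) = Add(-94, U) (Function('O')(l, U) = Add(2, Mul(-1, Add(Mul(Add(U, Mul(-1, Mul(12, 4))), -2), U))) = Add(2, Mul(-1, Add(Mul(Add(U, Mul(-1, 48)), -2), U))) = Add(2, Mul(-1, Add(Mul(Add(U, -48), -2), U))) = Add(2, Mul(-1, Add(Mul(Add(-48, U), -2), U))) = Add(2, Mul(-1, Add(Add(96, Mul(-2, U)), U))) = Add(2, Mul(-1, Add(96, Mul(-1, U)))) = Add(2, Add(-96, U)) = Add(-94, U))
Pow(Function('O')(2, -17), 2) = Pow(Add(-94, -17), 2) = Pow(-111, 2) = 12321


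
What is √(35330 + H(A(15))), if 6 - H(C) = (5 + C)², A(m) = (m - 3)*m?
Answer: √1111 ≈ 33.332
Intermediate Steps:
A(m) = m*(-3 + m) (A(m) = (-3 + m)*m = m*(-3 + m))
H(C) = 6 - (5 + C)²
√(35330 + H(A(15))) = √(35330 + (6 - (5 + 15*(-3 + 15))²)) = √(35330 + (6 - (5 + 15*12)²)) = √(35330 + (6 - (5 + 180)²)) = √(35330 + (6 - 1*185²)) = √(35330 + (6 - 1*34225)) = √(35330 + (6 - 34225)) = √(35330 - 34219) = √1111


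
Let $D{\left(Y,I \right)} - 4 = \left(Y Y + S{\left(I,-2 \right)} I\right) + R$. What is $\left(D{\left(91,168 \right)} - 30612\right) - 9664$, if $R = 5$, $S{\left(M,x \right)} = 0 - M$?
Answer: $-60210$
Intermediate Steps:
$S{\left(M,x \right)} = - M$
$D{\left(Y,I \right)} = 9 + Y^{2} - I^{2}$ ($D{\left(Y,I \right)} = 4 + \left(\left(Y Y + - I I\right) + 5\right) = 4 - \left(-5 + I^{2} - Y^{2}\right) = 4 + \left(5 + Y^{2} - I^{2}\right) = 9 + Y^{2} - I^{2}$)
$\left(D{\left(91,168 \right)} - 30612\right) - 9664 = \left(\left(9 + 91^{2} - 168^{2}\right) - 30612\right) - 9664 = \left(\left(9 + 8281 - 28224\right) - 30612\right) - 9664 = \left(-19934 - 30612\right) - 9664 = -50546 - 9664 = -60210$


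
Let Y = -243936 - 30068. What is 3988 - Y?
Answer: 277992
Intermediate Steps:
Y = -274004
3988 - Y = 3988 - 1*(-274004) = 3988 + 274004 = 277992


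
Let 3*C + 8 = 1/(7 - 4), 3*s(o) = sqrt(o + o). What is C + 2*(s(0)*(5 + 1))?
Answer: -23/9 ≈ -2.5556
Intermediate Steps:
s(o) = sqrt(2)*sqrt(o)/3 (s(o) = sqrt(o + o)/3 = sqrt(2*o)/3 = (sqrt(2)*sqrt(o))/3 = sqrt(2)*sqrt(o)/3)
C = -23/9 (C = -8/3 + 1/(3*(7 - 4)) = -8/3 + (1/3)/3 = -8/3 + (1/3)*(1/3) = -8/3 + 1/9 = -23/9 ≈ -2.5556)
C + 2*(s(0)*(5 + 1)) = -23/9 + 2*((sqrt(2)*sqrt(0)/3)*(5 + 1)) = -23/9 + 2*(((1/3)*sqrt(2)*0)*6) = -23/9 + 2*(0*6) = -23/9 + 2*0 = -23/9 + 0 = -23/9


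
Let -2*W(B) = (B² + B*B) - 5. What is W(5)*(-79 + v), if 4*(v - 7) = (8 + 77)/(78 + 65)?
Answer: 1849455/1144 ≈ 1616.7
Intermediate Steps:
v = 4089/572 (v = 7 + ((8 + 77)/(78 + 65))/4 = 7 + (85/143)/4 = 7 + (85*(1/143))/4 = 7 + (¼)*(85/143) = 7 + 85/572 = 4089/572 ≈ 7.1486)
W(B) = 5/2 - B² (W(B) = -((B² + B*B) - 5)/2 = -((B² + B²) - 5)/2 = -(2*B² - 5)/2 = -(-5 + 2*B²)/2 = 5/2 - B²)
W(5)*(-79 + v) = (5/2 - 1*5²)*(-79 + 4089/572) = (5/2 - 1*25)*(-41099/572) = (5/2 - 25)*(-41099/572) = -45/2*(-41099/572) = 1849455/1144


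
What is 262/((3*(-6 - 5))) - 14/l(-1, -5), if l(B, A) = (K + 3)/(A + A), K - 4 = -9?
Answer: -2572/33 ≈ -77.939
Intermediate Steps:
K = -5 (K = 4 - 9 = -5)
l(B, A) = -1/A (l(B, A) = (-5 + 3)/(A + A) = -2*1/(2*A) = -1/A)
262/((3*(-6 - 5))) - 14/l(-1, -5) = 262/((3*(-6 - 5))) - 14/((-1/(-5))) = 262/((3*(-11))) - 14/((-1*(-1/5))) = 262/(-33) - 14/1/5 = 262*(-1/33) - 14*5 = -262/33 - 70 = -2572/33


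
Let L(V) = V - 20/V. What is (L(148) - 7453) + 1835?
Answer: -202395/37 ≈ -5470.1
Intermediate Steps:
(L(148) - 7453) + 1835 = ((148 - 20/148) - 7453) + 1835 = ((148 - 20*1/148) - 7453) + 1835 = ((148 - 5/37) - 7453) + 1835 = (5471/37 - 7453) + 1835 = -270290/37 + 1835 = -202395/37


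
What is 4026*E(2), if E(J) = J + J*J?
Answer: 24156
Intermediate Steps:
E(J) = J + J²
4026*E(2) = 4026*(2*(1 + 2)) = 4026*(2*3) = 4026*6 = 24156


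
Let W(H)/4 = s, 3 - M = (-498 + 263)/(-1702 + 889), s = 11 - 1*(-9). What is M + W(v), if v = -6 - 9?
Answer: 67244/813 ≈ 82.711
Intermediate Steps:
v = -15
s = 20 (s = 11 + 9 = 20)
M = 2204/813 (M = 3 - (-498 + 263)/(-1702 + 889) = 3 - (-235)/(-813) = 3 - (-235)*(-1)/813 = 3 - 1*235/813 = 3 - 235/813 = 2204/813 ≈ 2.7109)
W(H) = 80 (W(H) = 4*20 = 80)
M + W(v) = 2204/813 + 80 = 67244/813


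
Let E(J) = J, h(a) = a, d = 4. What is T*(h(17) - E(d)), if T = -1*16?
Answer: -208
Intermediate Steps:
T = -16
T*(h(17) - E(d)) = -16*(17 - 1*4) = -16*(17 - 4) = -16*13 = -208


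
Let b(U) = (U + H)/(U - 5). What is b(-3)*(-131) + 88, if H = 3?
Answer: 88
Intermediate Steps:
b(U) = (3 + U)/(-5 + U) (b(U) = (U + 3)/(U - 5) = (3 + U)/(-5 + U))
b(-3)*(-131) + 88 = ((3 - 3)/(-5 - 3))*(-131) + 88 = (0/(-8))*(-131) + 88 = -1/8*0*(-131) + 88 = 0*(-131) + 88 = 0 + 88 = 88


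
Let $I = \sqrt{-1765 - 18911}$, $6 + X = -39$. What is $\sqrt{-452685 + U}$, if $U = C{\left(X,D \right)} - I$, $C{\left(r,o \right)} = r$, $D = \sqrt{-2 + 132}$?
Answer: $\sqrt{-452730 - 2 i \sqrt{5169}} \approx 0.11 - 672.85 i$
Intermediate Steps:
$D = \sqrt{130} \approx 11.402$
$X = -45$ ($X = -6 - 39 = -45$)
$I = 2 i \sqrt{5169}$ ($I = \sqrt{-20676} = 2 i \sqrt{5169} \approx 143.79 i$)
$U = -45 - 2 i \sqrt{5169} \approx -45.0 - 143.79 i$
$\sqrt{-452685 + U} = \sqrt{-452685 - \left(45 + 2 i \sqrt{5169}\right)} = \sqrt{-452730 - 2 i \sqrt{5169}}$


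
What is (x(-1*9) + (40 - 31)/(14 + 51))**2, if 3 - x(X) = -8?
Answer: 524176/4225 ≈ 124.07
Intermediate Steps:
x(X) = 11 (x(X) = 3 - 1*(-8) = 3 + 8 = 11)
(x(-1*9) + (40 - 31)/(14 + 51))**2 = (11 + (40 - 31)/(14 + 51))**2 = (11 + 9/65)**2 = (724/65)**2 = 524176/4225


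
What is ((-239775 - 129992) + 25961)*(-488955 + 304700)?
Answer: 63347974530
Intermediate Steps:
((-239775 - 129992) + 25961)*(-488955 + 304700) = (-369767 + 25961)*(-184255) = -343806*(-184255) = 63347974530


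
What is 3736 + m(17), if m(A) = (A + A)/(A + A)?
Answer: 3737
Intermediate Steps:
m(A) = 1 (m(A) = (2*A)/((2*A)) = (2*A)*(1/(2*A)) = 1)
3736 + m(17) = 3736 + 1 = 3737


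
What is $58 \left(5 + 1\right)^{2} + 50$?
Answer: $2138$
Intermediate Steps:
$58 \left(5 + 1\right)^{2} + 50 = 58 \cdot 6^{2} + 50 = 58 \cdot 36 + 50 = 2088 + 50 = 2138$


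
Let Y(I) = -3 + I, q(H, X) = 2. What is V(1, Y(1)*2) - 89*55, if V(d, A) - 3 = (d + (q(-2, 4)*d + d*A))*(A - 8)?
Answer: -4880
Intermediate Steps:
V(d, A) = 3 + (-8 + A)*(3*d + A*d) (V(d, A) = 3 + (d + (2*d + d*A))*(A - 8) = 3 + (d + (2*d + A*d))*(-8 + A) = 3 + (3*d + A*d)*(-8 + A) = 3 + (-8 + A)*(3*d + A*d))
V(1, Y(1)*2) - 89*55 = (3 - 24*1 + 1*((-3 + 1)*2)**2 - 5*(-3 + 1)*2*1) - 89*55 = (3 - 24 + 1*(-2*2)**2 - 5*(-2*2)*1) - 4895 = (3 - 24 + 1*(-4)**2 - 5*(-4)*1) - 4895 = (3 - 24 + 1*16 + 20) - 4895 = (3 - 24 + 16 + 20) - 4895 = 15 - 4895 = -4880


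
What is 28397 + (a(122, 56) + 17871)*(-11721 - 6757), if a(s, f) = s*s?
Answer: -605218493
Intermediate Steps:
a(s, f) = s**2
28397 + (a(122, 56) + 17871)*(-11721 - 6757) = 28397 + (122**2 + 17871)*(-11721 - 6757) = 28397 + (14884 + 17871)*(-18478) = 28397 + 32755*(-18478) = 28397 - 605246890 = -605218493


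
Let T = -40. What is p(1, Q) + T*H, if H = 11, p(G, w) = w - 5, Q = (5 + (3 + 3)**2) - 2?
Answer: -406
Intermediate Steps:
Q = 39 (Q = (5 + 6**2) - 2 = (5 + 36) - 2 = 41 - 2 = 39)
p(G, w) = -5 + w
p(1, Q) + T*H = (-5 + 39) - 40*11 = 34 - 440 = -406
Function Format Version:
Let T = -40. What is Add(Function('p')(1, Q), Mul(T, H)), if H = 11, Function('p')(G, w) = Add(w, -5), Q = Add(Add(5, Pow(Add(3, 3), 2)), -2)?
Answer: -406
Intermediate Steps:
Q = 39 (Q = Add(Add(5, Pow(6, 2)), -2) = Add(Add(5, 36), -2) = Add(41, -2) = 39)
Function('p')(G, w) = Add(-5, w)
Add(Function('p')(1, Q), Mul(T, H)) = Add(Add(-5, 39), Mul(-40, 11)) = Add(34, -440) = -406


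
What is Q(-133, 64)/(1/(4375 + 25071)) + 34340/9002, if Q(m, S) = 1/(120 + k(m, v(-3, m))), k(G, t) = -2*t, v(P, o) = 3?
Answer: 67246913/256557 ≈ 262.11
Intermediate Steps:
Q(m, S) = 1/114 (Q(m, S) = 1/(120 - 2*3) = 1/(120 - 6) = 1/114)
Q(-133, 64)/(1/(4375 + 25071)) + 34340/9002 = 1/(114*(1/(4375 + 25071))) + 34340/9002 = 1/(114*(1/29446)) + 34340*(1/9002) = 1/(114*(1/29446)) + 17170/4501 = (1/114)*29446 + 17170/4501 = 14723/57 + 17170/4501 = 67246913/256557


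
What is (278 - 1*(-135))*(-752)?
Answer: -310576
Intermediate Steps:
(278 - 1*(-135))*(-752) = (278 + 135)*(-752) = 413*(-752) = -310576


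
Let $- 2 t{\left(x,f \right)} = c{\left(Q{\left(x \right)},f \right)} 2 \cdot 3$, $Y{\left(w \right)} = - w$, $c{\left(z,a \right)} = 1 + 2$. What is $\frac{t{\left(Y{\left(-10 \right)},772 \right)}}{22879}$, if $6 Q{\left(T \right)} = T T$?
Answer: $- \frac{9}{22879} \approx -0.00039337$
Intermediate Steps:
$Q{\left(T \right)} = \frac{T^{2}}{6}$ ($Q{\left(T \right)} = \frac{T T}{6} = \frac{T^{2}}{6}$)
$c{\left(z,a \right)} = 3$
$t{\left(x,f \right)} = -9$ ($t{\left(x,f \right)} = - \frac{3 \cdot 2 \cdot 3}{2} = - \frac{6 \cdot 3}{2} = \left(- \frac{1}{2}\right) 18 = -9$)
$\frac{t{\left(Y{\left(-10 \right)},772 \right)}}{22879} = - \frac{9}{22879}$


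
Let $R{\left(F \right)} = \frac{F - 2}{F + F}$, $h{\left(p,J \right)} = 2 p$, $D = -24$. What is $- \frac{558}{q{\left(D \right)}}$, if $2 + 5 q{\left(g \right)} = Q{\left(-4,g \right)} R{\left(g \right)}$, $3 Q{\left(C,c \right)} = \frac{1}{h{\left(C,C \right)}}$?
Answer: $\frac{321408}{233} \approx 1379.4$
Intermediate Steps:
$R{\left(F \right)} = \frac{-2 + F}{2 F}$
$Q{\left(C,c \right)} = \frac{1}{6 C}$ ($Q{\left(C,c \right)} = \frac{1}{3 \cdot 2 C} = \frac{\frac{1}{2} \frac{1}{C}}{3} = \frac{1}{6 C}$)
$q{\left(g \right)} = - \frac{2}{5} - \frac{-2 + g}{240 g}$ ($q{\left(g \right)} = - \frac{2}{5} + \frac{\frac{1}{6 \left(-4\right)} \frac{-2 + g}{2 g}}{5} = - \frac{2}{5} + \frac{\frac{1}{6} \left(- \frac{1}{4}\right) \frac{-2 + g}{2 g}}{5} = - \frac{2}{5} + \frac{\left(- \frac{1}{24}\right) \frac{-2 + g}{2 g}}{5} = - \frac{2}{5} + \frac{\left(- \frac{1}{48}\right) \frac{1}{g} \left(-2 + g\right)}{5} = - \frac{2}{5} - \frac{-2 + g}{240 g}$)
$- \frac{558}{q{\left(D \right)}} = - \frac{558}{\frac{1}{240} \frac{1}{-24} \left(2 - -2328\right)} = - \frac{558}{\frac{1}{240} \left(- \frac{1}{24}\right) \left(2 + 2328\right)} = - \frac{558}{\frac{1}{240} \left(- \frac{1}{24}\right) 2330} = - \frac{558}{- \frac{233}{576}} = \left(-558\right) \left(- \frac{576}{233}\right) = \frac{321408}{233}$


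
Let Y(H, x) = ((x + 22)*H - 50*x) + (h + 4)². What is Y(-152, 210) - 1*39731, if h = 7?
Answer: -85374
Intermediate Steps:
Y(H, x) = 121 - 50*x + H*(22 + x) (Y(H, x) = ((x + 22)*H - 50*x) + (7 + 4)² = ((22 + x)*H - 50*x) + 11² = (H*(22 + x) - 50*x) + 121 = (-50*x + H*(22 + x)) + 121 = 121 - 50*x + H*(22 + x))
Y(-152, 210) - 1*39731 = (121 - 50*210 + 22*(-152) - 152*210) - 1*39731 = (121 - 10500 - 3344 - 31920) - 39731 = -45643 - 39731 = -85374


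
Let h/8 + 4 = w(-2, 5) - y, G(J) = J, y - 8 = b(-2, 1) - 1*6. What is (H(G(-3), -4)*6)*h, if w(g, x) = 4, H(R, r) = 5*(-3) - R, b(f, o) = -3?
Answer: -576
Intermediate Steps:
y = -1 (y = 8 + (-3 - 1*6) = 8 + (-3 - 6) = 8 - 9 = -1)
H(R, r) = -15 - R
h = 8 (h = -32 + 8*(4 - 1*(-1)) = -32 + 8*(4 + 1) = -32 + 8*5 = -32 + 40 = 8)
(H(G(-3), -4)*6)*h = ((-15 - 1*(-3))*6)*8 = ((-15 + 3)*6)*8 = -12*6*8 = -72*8 = -576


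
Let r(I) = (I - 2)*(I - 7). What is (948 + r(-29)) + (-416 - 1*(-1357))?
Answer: 3005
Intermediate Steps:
r(I) = (-7 + I)*(-2 + I) (r(I) = (-2 + I)*(-7 + I) = (-7 + I)*(-2 + I))
(948 + r(-29)) + (-416 - 1*(-1357)) = (948 + (14 + (-29)² - 9*(-29))) + (-416 - 1*(-1357)) = (948 + (14 + 841 + 261)) + (-416 + 1357) = (948 + 1116) + 941 = 2064 + 941 = 3005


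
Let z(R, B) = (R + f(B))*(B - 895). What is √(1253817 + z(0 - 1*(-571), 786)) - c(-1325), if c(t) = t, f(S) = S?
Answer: 1325 + 4*√69119 ≈ 2376.6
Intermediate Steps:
z(R, B) = (-895 + B)*(B + R) (z(R, B) = (R + B)*(B - 895) = (B + R)*(-895 + B) = (-895 + B)*(B + R))
√(1253817 + z(0 - 1*(-571), 786)) - c(-1325) = √(1253817 + (786² - 895*786 - 895*(0 - 1*(-571)) + 786*(0 - 1*(-571)))) - 1*(-1325) = √(1253817 + (617796 - 703470 - 895*(0 + 571) + 786*(0 + 571))) + 1325 = √(1253817 + (617796 - 703470 - 895*571 + 786*571)) + 1325 = √(1253817 + (617796 - 703470 - 511045 + 448806)) + 1325 = √(1253817 - 147913) + 1325 = √1105904 + 1325 = 4*√69119 + 1325 = 1325 + 4*√69119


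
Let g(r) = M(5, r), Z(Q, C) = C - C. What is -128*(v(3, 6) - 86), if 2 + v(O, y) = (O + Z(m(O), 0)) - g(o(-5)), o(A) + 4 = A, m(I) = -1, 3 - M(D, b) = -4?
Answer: 11776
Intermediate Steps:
M(D, b) = 7 (M(D, b) = 3 - 1*(-4) = 3 + 4 = 7)
o(A) = -4 + A
Z(Q, C) = 0
g(r) = 7
v(O, y) = -9 + O (v(O, y) = -2 + ((O + 0) - 1*7) = -2 + (O - 7) = -2 + (-7 + O) = -9 + O)
-128*(v(3, 6) - 86) = -128*((-9 + 3) - 86) = -128*(-6 - 86) = -128*(-92) = 11776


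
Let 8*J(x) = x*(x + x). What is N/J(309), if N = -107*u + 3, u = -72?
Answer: 10276/31827 ≈ 0.32287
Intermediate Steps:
J(x) = x²/4 (J(x) = (x*(x + x))/8 = (x*(2*x))/8 = (2*x²)/8 = x²/4)
N = 7707 (N = -107*(-72) + 3 = 7704 + 3 = 7707)
N/J(309) = 7707/(((¼)*309²)) = 7707/(((¼)*95481)) = 7707/(95481/4) = 7707*(4/95481) = 10276/31827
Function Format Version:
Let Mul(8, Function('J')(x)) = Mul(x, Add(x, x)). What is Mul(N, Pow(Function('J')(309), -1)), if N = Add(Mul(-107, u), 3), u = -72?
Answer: Rational(10276, 31827) ≈ 0.32287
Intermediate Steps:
Function('J')(x) = Mul(Rational(1, 4), Pow(x, 2)) (Function('J')(x) = Mul(Rational(1, 8), Mul(x, Add(x, x))) = Mul(Rational(1, 8), Mul(x, Mul(2, x))) = Mul(Rational(1, 8), Mul(2, Pow(x, 2))) = Mul(Rational(1, 4), Pow(x, 2)))
N = 7707 (N = Add(Mul(-107, -72), 3) = Add(7704, 3) = 7707)
Mul(N, Pow(Function('J')(309), -1)) = Mul(7707, Pow(Mul(Rational(1, 4), Pow(309, 2)), -1)) = Mul(7707, Pow(Mul(Rational(1, 4), 95481), -1)) = Mul(7707, Pow(Rational(95481, 4), -1)) = Mul(7707, Rational(4, 95481)) = Rational(10276, 31827)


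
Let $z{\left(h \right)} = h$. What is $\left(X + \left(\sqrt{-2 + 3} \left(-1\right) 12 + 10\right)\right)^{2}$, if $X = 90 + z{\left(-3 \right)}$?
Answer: $7225$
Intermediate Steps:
$X = 87$ ($X = 90 - 3 = 87$)
$\left(X + \left(\sqrt{-2 + 3} \left(-1\right) 12 + 10\right)\right)^{2} = \left(87 + \left(\sqrt{-2 + 3} \left(-1\right) 12 + 10\right)\right)^{2} = \left(87 + \left(\sqrt{1} \left(-1\right) 12 + 10\right)\right)^{2} = \left(87 + \left(1 \left(-1\right) 12 + 10\right)\right)^{2} = \left(87 + \left(\left(-1\right) 12 + 10\right)\right)^{2} = \left(87 + \left(-12 + 10\right)\right)^{2} = \left(87 - 2\right)^{2} = 85^{2} = 7225$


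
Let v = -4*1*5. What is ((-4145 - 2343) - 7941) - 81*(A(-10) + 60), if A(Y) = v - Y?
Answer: -18479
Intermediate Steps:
v = -20 (v = -4*5 = -20)
A(Y) = -20 - Y
((-4145 - 2343) - 7941) - 81*(A(-10) + 60) = ((-4145 - 2343) - 7941) - 81*((-20 - 1*(-10)) + 60) = (-6488 - 7941) - 81*((-20 + 10) + 60) = -14429 - 81*(-10 + 60) = -14429 - 81*50 = -14429 - 1*4050 = -14429 - 4050 = -18479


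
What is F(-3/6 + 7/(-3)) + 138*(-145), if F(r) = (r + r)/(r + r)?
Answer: -20009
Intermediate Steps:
F(r) = 1 (F(r) = (2*r)/((2*r)) = (2*r)*(1/(2*r)) = 1)
F(-3/6 + 7/(-3)) + 138*(-145) = 1 + 138*(-145) = 1 - 20010 = -20009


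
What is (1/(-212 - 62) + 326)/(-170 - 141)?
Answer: -89323/85214 ≈ -1.0482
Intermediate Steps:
(1/(-212 - 62) + 326)/(-170 - 141) = (1/(-274) + 326)/(-311) = (-1/274 + 326)*(-1/311) = (89323/274)*(-1/311) = -89323/85214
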